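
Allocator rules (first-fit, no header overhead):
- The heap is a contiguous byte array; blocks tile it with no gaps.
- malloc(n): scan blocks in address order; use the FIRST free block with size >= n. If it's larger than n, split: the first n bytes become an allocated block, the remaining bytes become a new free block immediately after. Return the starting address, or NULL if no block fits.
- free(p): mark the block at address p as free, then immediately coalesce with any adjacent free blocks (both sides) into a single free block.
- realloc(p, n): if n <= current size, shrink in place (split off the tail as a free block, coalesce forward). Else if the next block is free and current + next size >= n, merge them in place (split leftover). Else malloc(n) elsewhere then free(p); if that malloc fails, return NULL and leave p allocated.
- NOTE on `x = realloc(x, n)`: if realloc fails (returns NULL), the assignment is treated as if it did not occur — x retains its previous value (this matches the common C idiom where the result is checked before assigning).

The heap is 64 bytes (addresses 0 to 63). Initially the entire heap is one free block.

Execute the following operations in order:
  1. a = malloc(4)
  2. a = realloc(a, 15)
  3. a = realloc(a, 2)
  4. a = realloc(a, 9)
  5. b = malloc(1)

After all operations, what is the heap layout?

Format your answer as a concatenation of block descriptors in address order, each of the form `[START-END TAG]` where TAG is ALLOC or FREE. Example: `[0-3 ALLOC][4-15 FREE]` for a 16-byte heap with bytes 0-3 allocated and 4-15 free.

Op 1: a = malloc(4) -> a = 0; heap: [0-3 ALLOC][4-63 FREE]
Op 2: a = realloc(a, 15) -> a = 0; heap: [0-14 ALLOC][15-63 FREE]
Op 3: a = realloc(a, 2) -> a = 0; heap: [0-1 ALLOC][2-63 FREE]
Op 4: a = realloc(a, 9) -> a = 0; heap: [0-8 ALLOC][9-63 FREE]
Op 5: b = malloc(1) -> b = 9; heap: [0-8 ALLOC][9-9 ALLOC][10-63 FREE]

Answer: [0-8 ALLOC][9-9 ALLOC][10-63 FREE]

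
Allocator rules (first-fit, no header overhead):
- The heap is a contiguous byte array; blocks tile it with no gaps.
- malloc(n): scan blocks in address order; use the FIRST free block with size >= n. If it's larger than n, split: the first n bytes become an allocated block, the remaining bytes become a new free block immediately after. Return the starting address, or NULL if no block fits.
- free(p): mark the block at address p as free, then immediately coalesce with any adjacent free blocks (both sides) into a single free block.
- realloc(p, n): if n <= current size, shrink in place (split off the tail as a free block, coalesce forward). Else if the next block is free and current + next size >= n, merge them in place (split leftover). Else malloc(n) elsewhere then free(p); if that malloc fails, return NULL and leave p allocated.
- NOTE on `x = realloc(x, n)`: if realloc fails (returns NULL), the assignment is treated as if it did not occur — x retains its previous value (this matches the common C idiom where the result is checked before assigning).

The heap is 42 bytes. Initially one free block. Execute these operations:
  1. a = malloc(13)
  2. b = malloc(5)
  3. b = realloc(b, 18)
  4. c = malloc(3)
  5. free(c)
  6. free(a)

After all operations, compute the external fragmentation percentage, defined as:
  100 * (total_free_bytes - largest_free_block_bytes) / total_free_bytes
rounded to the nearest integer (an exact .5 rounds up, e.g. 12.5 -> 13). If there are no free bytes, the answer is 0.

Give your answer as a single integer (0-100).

Answer: 46

Derivation:
Op 1: a = malloc(13) -> a = 0; heap: [0-12 ALLOC][13-41 FREE]
Op 2: b = malloc(5) -> b = 13; heap: [0-12 ALLOC][13-17 ALLOC][18-41 FREE]
Op 3: b = realloc(b, 18) -> b = 13; heap: [0-12 ALLOC][13-30 ALLOC][31-41 FREE]
Op 4: c = malloc(3) -> c = 31; heap: [0-12 ALLOC][13-30 ALLOC][31-33 ALLOC][34-41 FREE]
Op 5: free(c) -> (freed c); heap: [0-12 ALLOC][13-30 ALLOC][31-41 FREE]
Op 6: free(a) -> (freed a); heap: [0-12 FREE][13-30 ALLOC][31-41 FREE]
Free blocks: [13 11] total_free=24 largest=13 -> 100*(24-13)/24 = 1100/24 ≈ 45.833 -> rounds to 46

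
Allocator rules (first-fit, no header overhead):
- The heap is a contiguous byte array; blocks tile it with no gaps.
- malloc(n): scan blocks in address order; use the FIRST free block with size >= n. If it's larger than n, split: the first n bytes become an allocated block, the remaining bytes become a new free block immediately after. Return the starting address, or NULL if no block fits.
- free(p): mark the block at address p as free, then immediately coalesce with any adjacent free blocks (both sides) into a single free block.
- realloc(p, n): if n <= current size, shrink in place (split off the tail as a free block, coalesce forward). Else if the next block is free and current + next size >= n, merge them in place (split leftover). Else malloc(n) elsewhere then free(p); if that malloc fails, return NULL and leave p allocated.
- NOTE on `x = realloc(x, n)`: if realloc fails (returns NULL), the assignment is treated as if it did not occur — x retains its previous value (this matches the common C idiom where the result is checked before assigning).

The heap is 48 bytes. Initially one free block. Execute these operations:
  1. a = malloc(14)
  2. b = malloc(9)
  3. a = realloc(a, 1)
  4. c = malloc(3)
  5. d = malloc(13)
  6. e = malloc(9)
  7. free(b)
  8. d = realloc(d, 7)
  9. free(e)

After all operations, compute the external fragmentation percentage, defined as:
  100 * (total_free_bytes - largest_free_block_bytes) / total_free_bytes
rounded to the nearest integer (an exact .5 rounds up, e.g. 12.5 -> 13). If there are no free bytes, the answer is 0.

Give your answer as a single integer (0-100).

Op 1: a = malloc(14) -> a = 0; heap: [0-13 ALLOC][14-47 FREE]
Op 2: b = malloc(9) -> b = 14; heap: [0-13 ALLOC][14-22 ALLOC][23-47 FREE]
Op 3: a = realloc(a, 1) -> a = 0; heap: [0-0 ALLOC][1-13 FREE][14-22 ALLOC][23-47 FREE]
Op 4: c = malloc(3) -> c = 1; heap: [0-0 ALLOC][1-3 ALLOC][4-13 FREE][14-22 ALLOC][23-47 FREE]
Op 5: d = malloc(13) -> d = 23; heap: [0-0 ALLOC][1-3 ALLOC][4-13 FREE][14-22 ALLOC][23-35 ALLOC][36-47 FREE]
Op 6: e = malloc(9) -> e = 4; heap: [0-0 ALLOC][1-3 ALLOC][4-12 ALLOC][13-13 FREE][14-22 ALLOC][23-35 ALLOC][36-47 FREE]
Op 7: free(b) -> (freed b); heap: [0-0 ALLOC][1-3 ALLOC][4-12 ALLOC][13-22 FREE][23-35 ALLOC][36-47 FREE]
Op 8: d = realloc(d, 7) -> d = 23; heap: [0-0 ALLOC][1-3 ALLOC][4-12 ALLOC][13-22 FREE][23-29 ALLOC][30-47 FREE]
Op 9: free(e) -> (freed e); heap: [0-0 ALLOC][1-3 ALLOC][4-22 FREE][23-29 ALLOC][30-47 FREE]
Free blocks: [19 18] total_free=37 largest=19 -> 100*(37-19)/37 = 1800/37 ≈ 48.649 -> rounds to 49

Answer: 49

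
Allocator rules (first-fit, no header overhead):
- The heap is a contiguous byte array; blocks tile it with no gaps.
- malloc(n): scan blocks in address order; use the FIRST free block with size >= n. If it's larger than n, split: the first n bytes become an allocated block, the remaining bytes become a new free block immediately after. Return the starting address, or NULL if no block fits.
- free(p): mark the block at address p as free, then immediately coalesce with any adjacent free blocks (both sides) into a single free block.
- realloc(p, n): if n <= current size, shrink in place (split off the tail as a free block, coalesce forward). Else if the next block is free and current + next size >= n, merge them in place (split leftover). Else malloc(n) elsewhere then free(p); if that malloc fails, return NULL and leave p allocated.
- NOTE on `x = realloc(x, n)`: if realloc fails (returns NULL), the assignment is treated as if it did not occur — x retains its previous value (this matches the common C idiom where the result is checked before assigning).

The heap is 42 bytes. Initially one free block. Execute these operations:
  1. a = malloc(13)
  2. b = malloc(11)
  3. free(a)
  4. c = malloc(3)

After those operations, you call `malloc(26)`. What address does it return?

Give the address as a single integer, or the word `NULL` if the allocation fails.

Op 1: a = malloc(13) -> a = 0; heap: [0-12 ALLOC][13-41 FREE]
Op 2: b = malloc(11) -> b = 13; heap: [0-12 ALLOC][13-23 ALLOC][24-41 FREE]
Op 3: free(a) -> (freed a); heap: [0-12 FREE][13-23 ALLOC][24-41 FREE]
Op 4: c = malloc(3) -> c = 0; heap: [0-2 ALLOC][3-12 FREE][13-23 ALLOC][24-41 FREE]
malloc(26): first-fit scan over [0-2 ALLOC][3-12 FREE][13-23 ALLOC][24-41 FREE] -> NULL

Answer: NULL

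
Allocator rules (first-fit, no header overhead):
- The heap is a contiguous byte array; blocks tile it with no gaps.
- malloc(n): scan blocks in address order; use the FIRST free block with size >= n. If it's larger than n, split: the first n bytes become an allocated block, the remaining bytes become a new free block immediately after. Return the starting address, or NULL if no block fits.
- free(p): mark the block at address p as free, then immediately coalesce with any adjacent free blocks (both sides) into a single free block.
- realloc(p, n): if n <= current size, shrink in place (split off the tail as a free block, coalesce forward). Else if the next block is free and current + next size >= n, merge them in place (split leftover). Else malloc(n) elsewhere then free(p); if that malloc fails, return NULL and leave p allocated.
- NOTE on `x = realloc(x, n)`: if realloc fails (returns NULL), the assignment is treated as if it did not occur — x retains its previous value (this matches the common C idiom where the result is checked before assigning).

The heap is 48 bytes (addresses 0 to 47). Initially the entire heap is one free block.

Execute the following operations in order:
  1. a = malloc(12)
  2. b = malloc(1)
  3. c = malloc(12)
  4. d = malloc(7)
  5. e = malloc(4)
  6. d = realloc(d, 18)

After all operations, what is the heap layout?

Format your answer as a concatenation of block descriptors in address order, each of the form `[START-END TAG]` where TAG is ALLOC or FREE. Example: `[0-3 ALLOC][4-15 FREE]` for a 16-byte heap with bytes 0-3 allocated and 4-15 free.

Answer: [0-11 ALLOC][12-12 ALLOC][13-24 ALLOC][25-31 ALLOC][32-35 ALLOC][36-47 FREE]

Derivation:
Op 1: a = malloc(12) -> a = 0; heap: [0-11 ALLOC][12-47 FREE]
Op 2: b = malloc(1) -> b = 12; heap: [0-11 ALLOC][12-12 ALLOC][13-47 FREE]
Op 3: c = malloc(12) -> c = 13; heap: [0-11 ALLOC][12-12 ALLOC][13-24 ALLOC][25-47 FREE]
Op 4: d = malloc(7) -> d = 25; heap: [0-11 ALLOC][12-12 ALLOC][13-24 ALLOC][25-31 ALLOC][32-47 FREE]
Op 5: e = malloc(4) -> e = 32; heap: [0-11 ALLOC][12-12 ALLOC][13-24 ALLOC][25-31 ALLOC][32-35 ALLOC][36-47 FREE]
Op 6: d = realloc(d, 18) -> NULL (d unchanged); heap: [0-11 ALLOC][12-12 ALLOC][13-24 ALLOC][25-31 ALLOC][32-35 ALLOC][36-47 FREE]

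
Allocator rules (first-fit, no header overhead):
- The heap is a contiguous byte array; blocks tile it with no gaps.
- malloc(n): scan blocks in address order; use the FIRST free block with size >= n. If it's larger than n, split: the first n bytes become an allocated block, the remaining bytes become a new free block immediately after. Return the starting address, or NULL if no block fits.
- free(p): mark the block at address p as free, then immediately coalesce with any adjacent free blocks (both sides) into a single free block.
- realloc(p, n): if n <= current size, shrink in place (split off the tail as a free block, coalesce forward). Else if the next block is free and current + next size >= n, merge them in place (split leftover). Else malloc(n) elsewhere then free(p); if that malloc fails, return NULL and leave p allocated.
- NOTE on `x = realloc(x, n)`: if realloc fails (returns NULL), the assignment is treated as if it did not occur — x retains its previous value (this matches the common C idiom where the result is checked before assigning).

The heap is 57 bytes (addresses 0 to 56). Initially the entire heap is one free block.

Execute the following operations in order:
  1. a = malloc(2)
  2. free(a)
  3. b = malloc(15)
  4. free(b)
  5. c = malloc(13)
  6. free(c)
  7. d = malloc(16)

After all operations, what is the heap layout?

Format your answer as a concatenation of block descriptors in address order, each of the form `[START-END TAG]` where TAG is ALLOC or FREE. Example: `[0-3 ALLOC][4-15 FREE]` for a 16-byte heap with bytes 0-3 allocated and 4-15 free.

Op 1: a = malloc(2) -> a = 0; heap: [0-1 ALLOC][2-56 FREE]
Op 2: free(a) -> (freed a); heap: [0-56 FREE]
Op 3: b = malloc(15) -> b = 0; heap: [0-14 ALLOC][15-56 FREE]
Op 4: free(b) -> (freed b); heap: [0-56 FREE]
Op 5: c = malloc(13) -> c = 0; heap: [0-12 ALLOC][13-56 FREE]
Op 6: free(c) -> (freed c); heap: [0-56 FREE]
Op 7: d = malloc(16) -> d = 0; heap: [0-15 ALLOC][16-56 FREE]

Answer: [0-15 ALLOC][16-56 FREE]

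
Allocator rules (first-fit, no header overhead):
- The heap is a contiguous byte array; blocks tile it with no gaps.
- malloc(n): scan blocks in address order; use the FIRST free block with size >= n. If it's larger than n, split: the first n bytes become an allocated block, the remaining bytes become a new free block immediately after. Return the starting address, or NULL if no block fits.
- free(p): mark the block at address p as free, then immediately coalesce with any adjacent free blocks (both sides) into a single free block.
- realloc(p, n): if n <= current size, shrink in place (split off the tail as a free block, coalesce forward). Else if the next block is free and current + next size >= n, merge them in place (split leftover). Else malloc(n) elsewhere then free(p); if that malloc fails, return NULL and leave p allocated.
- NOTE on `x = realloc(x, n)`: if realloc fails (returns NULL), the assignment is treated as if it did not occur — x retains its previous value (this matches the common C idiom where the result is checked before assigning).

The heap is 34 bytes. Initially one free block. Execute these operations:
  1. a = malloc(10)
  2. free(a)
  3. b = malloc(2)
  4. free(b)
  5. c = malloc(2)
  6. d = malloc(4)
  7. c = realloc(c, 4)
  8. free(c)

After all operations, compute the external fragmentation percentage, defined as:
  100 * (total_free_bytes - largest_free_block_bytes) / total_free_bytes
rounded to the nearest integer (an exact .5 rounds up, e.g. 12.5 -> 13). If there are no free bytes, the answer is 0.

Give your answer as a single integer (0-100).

Op 1: a = malloc(10) -> a = 0; heap: [0-9 ALLOC][10-33 FREE]
Op 2: free(a) -> (freed a); heap: [0-33 FREE]
Op 3: b = malloc(2) -> b = 0; heap: [0-1 ALLOC][2-33 FREE]
Op 4: free(b) -> (freed b); heap: [0-33 FREE]
Op 5: c = malloc(2) -> c = 0; heap: [0-1 ALLOC][2-33 FREE]
Op 6: d = malloc(4) -> d = 2; heap: [0-1 ALLOC][2-5 ALLOC][6-33 FREE]
Op 7: c = realloc(c, 4) -> c = 6; heap: [0-1 FREE][2-5 ALLOC][6-9 ALLOC][10-33 FREE]
Op 8: free(c) -> (freed c); heap: [0-1 FREE][2-5 ALLOC][6-33 FREE]
Free blocks: [2 28] total_free=30 largest=28 -> 100*(30-28)/30 = 200/30 ≈ 6.667 -> rounds to 7

Answer: 7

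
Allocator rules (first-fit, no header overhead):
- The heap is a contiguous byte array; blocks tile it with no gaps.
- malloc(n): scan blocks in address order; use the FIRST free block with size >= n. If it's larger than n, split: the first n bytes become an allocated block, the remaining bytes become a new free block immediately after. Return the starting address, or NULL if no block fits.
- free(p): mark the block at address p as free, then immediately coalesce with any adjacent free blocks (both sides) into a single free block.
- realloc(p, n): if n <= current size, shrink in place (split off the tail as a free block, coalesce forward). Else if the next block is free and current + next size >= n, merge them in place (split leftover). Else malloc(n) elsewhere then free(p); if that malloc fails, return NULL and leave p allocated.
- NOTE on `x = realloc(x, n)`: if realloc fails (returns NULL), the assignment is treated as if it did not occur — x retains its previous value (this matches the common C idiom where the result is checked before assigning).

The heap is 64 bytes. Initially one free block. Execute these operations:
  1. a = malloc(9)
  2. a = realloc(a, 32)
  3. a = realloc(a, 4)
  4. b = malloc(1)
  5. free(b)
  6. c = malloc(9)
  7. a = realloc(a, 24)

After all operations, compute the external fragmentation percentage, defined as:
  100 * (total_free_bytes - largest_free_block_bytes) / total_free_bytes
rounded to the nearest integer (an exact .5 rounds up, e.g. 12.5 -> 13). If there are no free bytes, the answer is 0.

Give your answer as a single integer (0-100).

Op 1: a = malloc(9) -> a = 0; heap: [0-8 ALLOC][9-63 FREE]
Op 2: a = realloc(a, 32) -> a = 0; heap: [0-31 ALLOC][32-63 FREE]
Op 3: a = realloc(a, 4) -> a = 0; heap: [0-3 ALLOC][4-63 FREE]
Op 4: b = malloc(1) -> b = 4; heap: [0-3 ALLOC][4-4 ALLOC][5-63 FREE]
Op 5: free(b) -> (freed b); heap: [0-3 ALLOC][4-63 FREE]
Op 6: c = malloc(9) -> c = 4; heap: [0-3 ALLOC][4-12 ALLOC][13-63 FREE]
Op 7: a = realloc(a, 24) -> a = 13; heap: [0-3 FREE][4-12 ALLOC][13-36 ALLOC][37-63 FREE]
Free blocks: [4 27] total_free=31 largest=27 -> 100*(31-27)/31 = 400/31 ≈ 12.903 -> rounds to 13

Answer: 13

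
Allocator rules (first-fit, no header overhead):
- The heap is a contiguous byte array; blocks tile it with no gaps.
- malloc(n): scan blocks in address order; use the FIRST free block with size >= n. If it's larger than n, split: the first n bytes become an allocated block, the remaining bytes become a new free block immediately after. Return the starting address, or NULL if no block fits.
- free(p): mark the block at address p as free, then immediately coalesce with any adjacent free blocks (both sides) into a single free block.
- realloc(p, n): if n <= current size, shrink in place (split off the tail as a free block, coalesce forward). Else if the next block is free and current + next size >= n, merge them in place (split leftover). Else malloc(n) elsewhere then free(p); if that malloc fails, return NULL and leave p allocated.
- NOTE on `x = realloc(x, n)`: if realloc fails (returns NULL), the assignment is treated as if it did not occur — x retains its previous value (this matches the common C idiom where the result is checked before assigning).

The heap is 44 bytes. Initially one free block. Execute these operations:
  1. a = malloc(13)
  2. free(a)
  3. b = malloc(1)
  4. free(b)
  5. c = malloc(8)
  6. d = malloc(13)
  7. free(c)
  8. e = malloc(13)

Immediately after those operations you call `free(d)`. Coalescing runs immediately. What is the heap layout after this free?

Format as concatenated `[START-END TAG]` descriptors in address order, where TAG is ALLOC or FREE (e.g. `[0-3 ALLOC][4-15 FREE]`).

Op 1: a = malloc(13) -> a = 0; heap: [0-12 ALLOC][13-43 FREE]
Op 2: free(a) -> (freed a); heap: [0-43 FREE]
Op 3: b = malloc(1) -> b = 0; heap: [0-0 ALLOC][1-43 FREE]
Op 4: free(b) -> (freed b); heap: [0-43 FREE]
Op 5: c = malloc(8) -> c = 0; heap: [0-7 ALLOC][8-43 FREE]
Op 6: d = malloc(13) -> d = 8; heap: [0-7 ALLOC][8-20 ALLOC][21-43 FREE]
Op 7: free(c) -> (freed c); heap: [0-7 FREE][8-20 ALLOC][21-43 FREE]
Op 8: e = malloc(13) -> e = 21; heap: [0-7 FREE][8-20 ALLOC][21-33 ALLOC][34-43 FREE]
free(d): d = 8 -> block [8-20 ALLOC]; mark free, coalesce with adjacent free neighbors -> [0-20 FREE][21-33 ALLOC][34-43 FREE]

Answer: [0-20 FREE][21-33 ALLOC][34-43 FREE]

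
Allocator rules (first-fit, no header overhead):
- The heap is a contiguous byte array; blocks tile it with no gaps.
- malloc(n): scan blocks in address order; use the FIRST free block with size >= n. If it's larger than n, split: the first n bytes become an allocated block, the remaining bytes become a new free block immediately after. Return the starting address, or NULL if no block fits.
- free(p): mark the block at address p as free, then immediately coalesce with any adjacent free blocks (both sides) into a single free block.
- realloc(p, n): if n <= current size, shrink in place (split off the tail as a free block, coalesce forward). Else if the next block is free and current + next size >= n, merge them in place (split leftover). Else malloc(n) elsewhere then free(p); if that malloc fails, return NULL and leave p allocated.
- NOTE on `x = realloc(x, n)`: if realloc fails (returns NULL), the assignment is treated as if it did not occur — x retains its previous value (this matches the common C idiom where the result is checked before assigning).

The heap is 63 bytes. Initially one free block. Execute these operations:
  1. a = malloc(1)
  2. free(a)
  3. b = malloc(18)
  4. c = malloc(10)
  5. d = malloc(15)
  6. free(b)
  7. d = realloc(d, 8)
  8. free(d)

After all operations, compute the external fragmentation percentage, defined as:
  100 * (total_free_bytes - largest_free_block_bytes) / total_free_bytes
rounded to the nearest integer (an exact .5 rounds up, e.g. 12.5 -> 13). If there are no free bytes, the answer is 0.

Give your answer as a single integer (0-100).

Op 1: a = malloc(1) -> a = 0; heap: [0-0 ALLOC][1-62 FREE]
Op 2: free(a) -> (freed a); heap: [0-62 FREE]
Op 3: b = malloc(18) -> b = 0; heap: [0-17 ALLOC][18-62 FREE]
Op 4: c = malloc(10) -> c = 18; heap: [0-17 ALLOC][18-27 ALLOC][28-62 FREE]
Op 5: d = malloc(15) -> d = 28; heap: [0-17 ALLOC][18-27 ALLOC][28-42 ALLOC][43-62 FREE]
Op 6: free(b) -> (freed b); heap: [0-17 FREE][18-27 ALLOC][28-42 ALLOC][43-62 FREE]
Op 7: d = realloc(d, 8) -> d = 28; heap: [0-17 FREE][18-27 ALLOC][28-35 ALLOC][36-62 FREE]
Op 8: free(d) -> (freed d); heap: [0-17 FREE][18-27 ALLOC][28-62 FREE]
Free blocks: [18 35] total_free=53 largest=35 -> 100*(53-35)/53 = 1800/53 ≈ 33.962 -> rounds to 34

Answer: 34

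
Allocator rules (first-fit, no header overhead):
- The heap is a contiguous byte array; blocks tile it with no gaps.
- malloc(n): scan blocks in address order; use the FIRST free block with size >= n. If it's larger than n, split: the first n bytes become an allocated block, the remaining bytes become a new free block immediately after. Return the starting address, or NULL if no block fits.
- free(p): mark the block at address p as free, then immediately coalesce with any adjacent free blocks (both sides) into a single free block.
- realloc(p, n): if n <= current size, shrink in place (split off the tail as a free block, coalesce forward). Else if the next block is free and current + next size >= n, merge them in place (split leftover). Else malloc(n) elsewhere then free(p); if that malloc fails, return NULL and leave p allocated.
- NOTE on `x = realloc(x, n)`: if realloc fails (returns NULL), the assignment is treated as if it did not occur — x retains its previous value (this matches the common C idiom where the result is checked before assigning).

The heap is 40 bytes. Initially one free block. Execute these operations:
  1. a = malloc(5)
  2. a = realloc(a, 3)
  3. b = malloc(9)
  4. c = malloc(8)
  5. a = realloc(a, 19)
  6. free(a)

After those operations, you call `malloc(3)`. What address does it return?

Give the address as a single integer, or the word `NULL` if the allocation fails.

Op 1: a = malloc(5) -> a = 0; heap: [0-4 ALLOC][5-39 FREE]
Op 2: a = realloc(a, 3) -> a = 0; heap: [0-2 ALLOC][3-39 FREE]
Op 3: b = malloc(9) -> b = 3; heap: [0-2 ALLOC][3-11 ALLOC][12-39 FREE]
Op 4: c = malloc(8) -> c = 12; heap: [0-2 ALLOC][3-11 ALLOC][12-19 ALLOC][20-39 FREE]
Op 5: a = realloc(a, 19) -> a = 20; heap: [0-2 FREE][3-11 ALLOC][12-19 ALLOC][20-38 ALLOC][39-39 FREE]
Op 6: free(a) -> (freed a); heap: [0-2 FREE][3-11 ALLOC][12-19 ALLOC][20-39 FREE]
malloc(3): first-fit scan over [0-2 FREE][3-11 ALLOC][12-19 ALLOC][20-39 FREE] -> 0

Answer: 0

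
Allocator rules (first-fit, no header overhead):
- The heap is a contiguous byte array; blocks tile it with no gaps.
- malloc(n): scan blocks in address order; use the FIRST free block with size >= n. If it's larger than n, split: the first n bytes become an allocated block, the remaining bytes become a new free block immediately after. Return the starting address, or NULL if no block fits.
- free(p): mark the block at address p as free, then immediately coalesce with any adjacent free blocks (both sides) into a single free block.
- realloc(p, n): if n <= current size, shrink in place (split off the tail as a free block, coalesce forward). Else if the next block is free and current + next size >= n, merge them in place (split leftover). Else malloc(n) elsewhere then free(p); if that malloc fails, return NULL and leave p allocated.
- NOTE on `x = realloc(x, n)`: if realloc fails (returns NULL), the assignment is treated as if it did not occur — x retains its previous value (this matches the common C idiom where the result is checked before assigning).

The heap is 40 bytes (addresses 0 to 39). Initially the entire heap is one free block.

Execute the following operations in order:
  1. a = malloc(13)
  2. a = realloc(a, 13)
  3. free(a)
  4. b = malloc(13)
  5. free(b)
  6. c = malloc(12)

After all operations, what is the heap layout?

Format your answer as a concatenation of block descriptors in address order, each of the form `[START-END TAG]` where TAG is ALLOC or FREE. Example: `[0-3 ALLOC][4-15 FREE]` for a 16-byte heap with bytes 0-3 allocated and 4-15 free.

Answer: [0-11 ALLOC][12-39 FREE]

Derivation:
Op 1: a = malloc(13) -> a = 0; heap: [0-12 ALLOC][13-39 FREE]
Op 2: a = realloc(a, 13) -> a = 0; heap: [0-12 ALLOC][13-39 FREE]
Op 3: free(a) -> (freed a); heap: [0-39 FREE]
Op 4: b = malloc(13) -> b = 0; heap: [0-12 ALLOC][13-39 FREE]
Op 5: free(b) -> (freed b); heap: [0-39 FREE]
Op 6: c = malloc(12) -> c = 0; heap: [0-11 ALLOC][12-39 FREE]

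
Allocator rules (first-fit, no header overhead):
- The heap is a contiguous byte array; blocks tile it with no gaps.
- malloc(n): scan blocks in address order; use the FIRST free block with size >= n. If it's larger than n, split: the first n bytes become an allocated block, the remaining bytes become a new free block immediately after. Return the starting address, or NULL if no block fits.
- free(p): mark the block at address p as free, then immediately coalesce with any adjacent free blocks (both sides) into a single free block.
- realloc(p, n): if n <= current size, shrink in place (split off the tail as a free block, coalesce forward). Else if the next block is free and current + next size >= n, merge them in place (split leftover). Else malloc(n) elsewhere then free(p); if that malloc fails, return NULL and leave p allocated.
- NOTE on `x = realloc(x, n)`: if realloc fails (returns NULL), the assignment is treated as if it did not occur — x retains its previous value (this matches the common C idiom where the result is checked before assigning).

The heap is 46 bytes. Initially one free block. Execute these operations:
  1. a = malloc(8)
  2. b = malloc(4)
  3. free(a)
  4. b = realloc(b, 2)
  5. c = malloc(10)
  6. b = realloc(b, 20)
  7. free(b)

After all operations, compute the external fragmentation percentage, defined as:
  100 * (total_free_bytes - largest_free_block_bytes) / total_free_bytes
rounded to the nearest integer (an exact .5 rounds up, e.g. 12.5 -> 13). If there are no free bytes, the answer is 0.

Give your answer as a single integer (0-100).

Answer: 28

Derivation:
Op 1: a = malloc(8) -> a = 0; heap: [0-7 ALLOC][8-45 FREE]
Op 2: b = malloc(4) -> b = 8; heap: [0-7 ALLOC][8-11 ALLOC][12-45 FREE]
Op 3: free(a) -> (freed a); heap: [0-7 FREE][8-11 ALLOC][12-45 FREE]
Op 4: b = realloc(b, 2) -> b = 8; heap: [0-7 FREE][8-9 ALLOC][10-45 FREE]
Op 5: c = malloc(10) -> c = 10; heap: [0-7 FREE][8-9 ALLOC][10-19 ALLOC][20-45 FREE]
Op 6: b = realloc(b, 20) -> b = 20; heap: [0-9 FREE][10-19 ALLOC][20-39 ALLOC][40-45 FREE]
Op 7: free(b) -> (freed b); heap: [0-9 FREE][10-19 ALLOC][20-45 FREE]
Free blocks: [10 26] total_free=36 largest=26 -> 100*(36-26)/36 = 1000/36 ≈ 27.778 -> rounds to 28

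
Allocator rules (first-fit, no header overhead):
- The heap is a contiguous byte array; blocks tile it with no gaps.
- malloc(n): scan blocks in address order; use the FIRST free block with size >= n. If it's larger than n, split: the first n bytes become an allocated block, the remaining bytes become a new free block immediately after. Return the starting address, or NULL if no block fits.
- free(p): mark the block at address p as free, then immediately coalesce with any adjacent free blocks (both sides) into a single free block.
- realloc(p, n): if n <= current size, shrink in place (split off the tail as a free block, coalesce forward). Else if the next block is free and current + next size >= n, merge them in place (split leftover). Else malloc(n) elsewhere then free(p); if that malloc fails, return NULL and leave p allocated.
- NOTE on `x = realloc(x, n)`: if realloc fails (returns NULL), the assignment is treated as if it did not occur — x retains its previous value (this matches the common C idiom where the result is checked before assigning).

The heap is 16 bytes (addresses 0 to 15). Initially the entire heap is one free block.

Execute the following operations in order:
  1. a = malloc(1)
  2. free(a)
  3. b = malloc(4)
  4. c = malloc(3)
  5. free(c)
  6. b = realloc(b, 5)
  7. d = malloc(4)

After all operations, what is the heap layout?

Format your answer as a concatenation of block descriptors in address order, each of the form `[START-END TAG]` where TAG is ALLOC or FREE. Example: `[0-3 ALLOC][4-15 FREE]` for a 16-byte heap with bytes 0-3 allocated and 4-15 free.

Op 1: a = malloc(1) -> a = 0; heap: [0-0 ALLOC][1-15 FREE]
Op 2: free(a) -> (freed a); heap: [0-15 FREE]
Op 3: b = malloc(4) -> b = 0; heap: [0-3 ALLOC][4-15 FREE]
Op 4: c = malloc(3) -> c = 4; heap: [0-3 ALLOC][4-6 ALLOC][7-15 FREE]
Op 5: free(c) -> (freed c); heap: [0-3 ALLOC][4-15 FREE]
Op 6: b = realloc(b, 5) -> b = 0; heap: [0-4 ALLOC][5-15 FREE]
Op 7: d = malloc(4) -> d = 5; heap: [0-4 ALLOC][5-8 ALLOC][9-15 FREE]

Answer: [0-4 ALLOC][5-8 ALLOC][9-15 FREE]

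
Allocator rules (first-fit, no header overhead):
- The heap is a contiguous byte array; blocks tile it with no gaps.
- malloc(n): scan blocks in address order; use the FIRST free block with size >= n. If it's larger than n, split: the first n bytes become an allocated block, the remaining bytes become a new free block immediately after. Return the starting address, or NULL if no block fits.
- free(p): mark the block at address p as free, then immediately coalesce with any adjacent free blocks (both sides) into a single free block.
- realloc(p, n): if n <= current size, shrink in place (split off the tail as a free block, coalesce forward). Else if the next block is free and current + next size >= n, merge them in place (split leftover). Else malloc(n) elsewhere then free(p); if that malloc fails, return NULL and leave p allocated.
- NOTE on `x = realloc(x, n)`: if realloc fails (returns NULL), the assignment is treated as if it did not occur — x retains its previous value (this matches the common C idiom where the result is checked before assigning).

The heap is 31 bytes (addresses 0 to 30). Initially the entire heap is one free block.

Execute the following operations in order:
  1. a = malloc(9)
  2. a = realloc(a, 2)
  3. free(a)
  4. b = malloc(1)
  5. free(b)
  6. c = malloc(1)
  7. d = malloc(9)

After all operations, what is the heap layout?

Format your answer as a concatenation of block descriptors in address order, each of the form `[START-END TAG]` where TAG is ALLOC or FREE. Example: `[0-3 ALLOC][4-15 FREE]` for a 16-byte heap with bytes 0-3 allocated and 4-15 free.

Op 1: a = malloc(9) -> a = 0; heap: [0-8 ALLOC][9-30 FREE]
Op 2: a = realloc(a, 2) -> a = 0; heap: [0-1 ALLOC][2-30 FREE]
Op 3: free(a) -> (freed a); heap: [0-30 FREE]
Op 4: b = malloc(1) -> b = 0; heap: [0-0 ALLOC][1-30 FREE]
Op 5: free(b) -> (freed b); heap: [0-30 FREE]
Op 6: c = malloc(1) -> c = 0; heap: [0-0 ALLOC][1-30 FREE]
Op 7: d = malloc(9) -> d = 1; heap: [0-0 ALLOC][1-9 ALLOC][10-30 FREE]

Answer: [0-0 ALLOC][1-9 ALLOC][10-30 FREE]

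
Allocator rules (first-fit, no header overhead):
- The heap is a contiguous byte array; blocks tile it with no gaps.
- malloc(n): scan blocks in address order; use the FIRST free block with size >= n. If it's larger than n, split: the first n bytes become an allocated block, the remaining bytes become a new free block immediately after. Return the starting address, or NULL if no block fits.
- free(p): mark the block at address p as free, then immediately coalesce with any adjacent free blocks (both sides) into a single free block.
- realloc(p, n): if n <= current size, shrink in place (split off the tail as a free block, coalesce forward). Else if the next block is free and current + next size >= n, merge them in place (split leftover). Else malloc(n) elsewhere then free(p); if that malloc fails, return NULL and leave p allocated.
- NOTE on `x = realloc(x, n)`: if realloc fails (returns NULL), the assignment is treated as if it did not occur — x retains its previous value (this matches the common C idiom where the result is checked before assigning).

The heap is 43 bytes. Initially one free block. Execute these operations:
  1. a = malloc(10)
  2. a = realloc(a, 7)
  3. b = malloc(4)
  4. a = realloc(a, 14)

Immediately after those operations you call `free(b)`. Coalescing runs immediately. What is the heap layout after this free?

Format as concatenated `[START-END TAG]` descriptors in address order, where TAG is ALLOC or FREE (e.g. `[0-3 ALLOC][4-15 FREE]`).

Op 1: a = malloc(10) -> a = 0; heap: [0-9 ALLOC][10-42 FREE]
Op 2: a = realloc(a, 7) -> a = 0; heap: [0-6 ALLOC][7-42 FREE]
Op 3: b = malloc(4) -> b = 7; heap: [0-6 ALLOC][7-10 ALLOC][11-42 FREE]
Op 4: a = realloc(a, 14) -> a = 11; heap: [0-6 FREE][7-10 ALLOC][11-24 ALLOC][25-42 FREE]
free(b): b = 7 -> block [7-10 ALLOC]; mark free, coalesce with adjacent free neighbors -> [0-10 FREE][11-24 ALLOC][25-42 FREE]

Answer: [0-10 FREE][11-24 ALLOC][25-42 FREE]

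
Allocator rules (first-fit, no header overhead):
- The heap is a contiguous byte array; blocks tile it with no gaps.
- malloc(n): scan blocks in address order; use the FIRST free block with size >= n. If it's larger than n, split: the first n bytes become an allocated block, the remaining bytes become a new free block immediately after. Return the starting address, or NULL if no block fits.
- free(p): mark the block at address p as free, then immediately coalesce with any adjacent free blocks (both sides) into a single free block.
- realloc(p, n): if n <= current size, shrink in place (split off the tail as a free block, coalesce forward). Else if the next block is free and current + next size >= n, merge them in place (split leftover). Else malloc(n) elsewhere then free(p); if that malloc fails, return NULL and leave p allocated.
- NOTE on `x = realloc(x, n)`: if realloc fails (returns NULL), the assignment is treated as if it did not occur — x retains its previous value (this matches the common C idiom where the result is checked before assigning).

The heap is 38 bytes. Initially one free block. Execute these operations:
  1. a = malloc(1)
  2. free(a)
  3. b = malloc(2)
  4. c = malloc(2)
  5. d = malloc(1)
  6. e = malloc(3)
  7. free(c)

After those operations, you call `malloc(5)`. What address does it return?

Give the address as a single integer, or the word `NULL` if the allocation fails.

Op 1: a = malloc(1) -> a = 0; heap: [0-0 ALLOC][1-37 FREE]
Op 2: free(a) -> (freed a); heap: [0-37 FREE]
Op 3: b = malloc(2) -> b = 0; heap: [0-1 ALLOC][2-37 FREE]
Op 4: c = malloc(2) -> c = 2; heap: [0-1 ALLOC][2-3 ALLOC][4-37 FREE]
Op 5: d = malloc(1) -> d = 4; heap: [0-1 ALLOC][2-3 ALLOC][4-4 ALLOC][5-37 FREE]
Op 6: e = malloc(3) -> e = 5; heap: [0-1 ALLOC][2-3 ALLOC][4-4 ALLOC][5-7 ALLOC][8-37 FREE]
Op 7: free(c) -> (freed c); heap: [0-1 ALLOC][2-3 FREE][4-4 ALLOC][5-7 ALLOC][8-37 FREE]
malloc(5): first-fit scan over [0-1 ALLOC][2-3 FREE][4-4 ALLOC][5-7 ALLOC][8-37 FREE] -> 8

Answer: 8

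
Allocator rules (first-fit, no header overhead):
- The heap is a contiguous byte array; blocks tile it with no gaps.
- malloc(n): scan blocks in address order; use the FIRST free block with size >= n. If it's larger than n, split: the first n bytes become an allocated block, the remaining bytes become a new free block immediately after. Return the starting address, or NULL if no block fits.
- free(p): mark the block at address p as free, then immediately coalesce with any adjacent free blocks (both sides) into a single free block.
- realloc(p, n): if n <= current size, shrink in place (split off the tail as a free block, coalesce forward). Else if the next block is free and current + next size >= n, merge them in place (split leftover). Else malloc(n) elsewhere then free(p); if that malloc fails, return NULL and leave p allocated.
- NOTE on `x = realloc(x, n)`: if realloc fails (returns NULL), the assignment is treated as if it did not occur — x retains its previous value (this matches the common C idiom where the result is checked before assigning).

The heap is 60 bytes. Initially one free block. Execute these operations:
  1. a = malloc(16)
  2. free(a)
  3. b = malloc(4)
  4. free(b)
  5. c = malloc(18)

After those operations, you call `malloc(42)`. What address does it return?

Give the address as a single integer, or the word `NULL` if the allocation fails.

Answer: 18

Derivation:
Op 1: a = malloc(16) -> a = 0; heap: [0-15 ALLOC][16-59 FREE]
Op 2: free(a) -> (freed a); heap: [0-59 FREE]
Op 3: b = malloc(4) -> b = 0; heap: [0-3 ALLOC][4-59 FREE]
Op 4: free(b) -> (freed b); heap: [0-59 FREE]
Op 5: c = malloc(18) -> c = 0; heap: [0-17 ALLOC][18-59 FREE]
malloc(42): first-fit scan over [0-17 ALLOC][18-59 FREE] -> 18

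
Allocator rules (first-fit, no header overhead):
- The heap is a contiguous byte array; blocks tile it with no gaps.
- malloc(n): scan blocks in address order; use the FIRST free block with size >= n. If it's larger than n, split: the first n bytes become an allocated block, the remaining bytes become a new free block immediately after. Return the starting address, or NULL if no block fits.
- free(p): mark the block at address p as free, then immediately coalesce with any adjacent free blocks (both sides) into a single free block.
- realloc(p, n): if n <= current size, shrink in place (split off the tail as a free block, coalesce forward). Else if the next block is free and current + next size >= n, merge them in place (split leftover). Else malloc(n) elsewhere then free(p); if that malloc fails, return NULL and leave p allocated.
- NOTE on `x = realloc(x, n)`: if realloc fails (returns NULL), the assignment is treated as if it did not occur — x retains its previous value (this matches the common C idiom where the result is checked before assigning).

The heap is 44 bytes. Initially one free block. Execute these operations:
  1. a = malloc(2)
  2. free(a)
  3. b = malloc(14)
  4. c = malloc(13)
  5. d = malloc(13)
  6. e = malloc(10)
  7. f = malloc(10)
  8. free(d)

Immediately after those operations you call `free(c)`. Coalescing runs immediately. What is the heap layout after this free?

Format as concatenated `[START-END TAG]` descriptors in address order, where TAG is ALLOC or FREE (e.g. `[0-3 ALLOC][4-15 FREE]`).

Answer: [0-13 ALLOC][14-43 FREE]

Derivation:
Op 1: a = malloc(2) -> a = 0; heap: [0-1 ALLOC][2-43 FREE]
Op 2: free(a) -> (freed a); heap: [0-43 FREE]
Op 3: b = malloc(14) -> b = 0; heap: [0-13 ALLOC][14-43 FREE]
Op 4: c = malloc(13) -> c = 14; heap: [0-13 ALLOC][14-26 ALLOC][27-43 FREE]
Op 5: d = malloc(13) -> d = 27; heap: [0-13 ALLOC][14-26 ALLOC][27-39 ALLOC][40-43 FREE]
Op 6: e = malloc(10) -> e = NULL; heap: [0-13 ALLOC][14-26 ALLOC][27-39 ALLOC][40-43 FREE]
Op 7: f = malloc(10) -> f = NULL; heap: [0-13 ALLOC][14-26 ALLOC][27-39 ALLOC][40-43 FREE]
Op 8: free(d) -> (freed d); heap: [0-13 ALLOC][14-26 ALLOC][27-43 FREE]
free(c): c = 14 -> block [14-26 ALLOC]; mark free, coalesce with adjacent free neighbors -> [0-13 ALLOC][14-43 FREE]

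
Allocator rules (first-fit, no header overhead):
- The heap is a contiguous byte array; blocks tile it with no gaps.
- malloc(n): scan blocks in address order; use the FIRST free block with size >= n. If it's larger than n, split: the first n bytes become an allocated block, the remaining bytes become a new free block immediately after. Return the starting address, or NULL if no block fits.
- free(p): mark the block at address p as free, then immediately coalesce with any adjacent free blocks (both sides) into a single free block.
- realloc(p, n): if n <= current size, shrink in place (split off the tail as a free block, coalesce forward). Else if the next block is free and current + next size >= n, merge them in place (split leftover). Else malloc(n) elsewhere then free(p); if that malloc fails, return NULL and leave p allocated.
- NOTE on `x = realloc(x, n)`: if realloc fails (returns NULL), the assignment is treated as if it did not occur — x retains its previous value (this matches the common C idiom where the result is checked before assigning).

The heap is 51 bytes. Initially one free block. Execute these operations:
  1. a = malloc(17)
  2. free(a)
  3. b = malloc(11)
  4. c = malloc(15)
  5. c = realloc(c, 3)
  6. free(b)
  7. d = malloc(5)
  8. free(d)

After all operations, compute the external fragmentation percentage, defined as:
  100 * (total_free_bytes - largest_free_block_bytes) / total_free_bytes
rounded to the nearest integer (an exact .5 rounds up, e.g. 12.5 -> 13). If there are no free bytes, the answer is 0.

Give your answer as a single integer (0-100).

Op 1: a = malloc(17) -> a = 0; heap: [0-16 ALLOC][17-50 FREE]
Op 2: free(a) -> (freed a); heap: [0-50 FREE]
Op 3: b = malloc(11) -> b = 0; heap: [0-10 ALLOC][11-50 FREE]
Op 4: c = malloc(15) -> c = 11; heap: [0-10 ALLOC][11-25 ALLOC][26-50 FREE]
Op 5: c = realloc(c, 3) -> c = 11; heap: [0-10 ALLOC][11-13 ALLOC][14-50 FREE]
Op 6: free(b) -> (freed b); heap: [0-10 FREE][11-13 ALLOC][14-50 FREE]
Op 7: d = malloc(5) -> d = 0; heap: [0-4 ALLOC][5-10 FREE][11-13 ALLOC][14-50 FREE]
Op 8: free(d) -> (freed d); heap: [0-10 FREE][11-13 ALLOC][14-50 FREE]
Free blocks: [11 37] total_free=48 largest=37 -> 100*(48-37)/48 = 1100/48 ≈ 22.917 -> rounds to 23

Answer: 23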